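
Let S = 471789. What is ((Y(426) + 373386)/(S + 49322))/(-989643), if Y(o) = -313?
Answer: -373073/515713853373 ≈ -7.2341e-7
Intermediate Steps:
((Y(426) + 373386)/(S + 49322))/(-989643) = ((-313 + 373386)/(471789 + 49322))/(-989643) = (373073/521111)*(-1/989643) = -373073/515713853373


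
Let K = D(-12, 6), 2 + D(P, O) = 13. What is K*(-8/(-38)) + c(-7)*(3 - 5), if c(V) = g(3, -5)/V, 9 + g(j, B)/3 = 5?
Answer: -148/133 ≈ -1.1128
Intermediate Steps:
g(j, B) = -12 (g(j, B) = -27 + 3*5 = -27 + 15 = -12)
D(P, O) = 11 (D(P, O) = -2 + 13 = 11)
c(V) = -12/V
K = 11
K*(-8/(-38)) + c(-7)*(3 - 5) = 11*(-8/(-38)) + (-12/(-7))*(3 - 5) = 11*(-8*(-1/38)) - 12*(-1/7)*(-2) = 11*(4/19) + (12/7)*(-2) = 44/19 - 24/7 = -148/133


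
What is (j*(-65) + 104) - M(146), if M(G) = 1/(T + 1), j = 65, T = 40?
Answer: -168962/41 ≈ -4121.0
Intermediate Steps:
M(G) = 1/41 (M(G) = 1/(40 + 1) = 1/41)
(j*(-65) + 104) - M(146) = (65*(-65) + 104) - 1*1/41 = (-4225 + 104) - 1/41 = -4121 - 1/41 = -168962/41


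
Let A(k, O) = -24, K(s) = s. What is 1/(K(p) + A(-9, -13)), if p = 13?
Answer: -1/11 ≈ -0.090909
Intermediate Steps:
1/(K(p) + A(-9, -13)) = 1/(13 - 24) = 1/(-11) = -1/11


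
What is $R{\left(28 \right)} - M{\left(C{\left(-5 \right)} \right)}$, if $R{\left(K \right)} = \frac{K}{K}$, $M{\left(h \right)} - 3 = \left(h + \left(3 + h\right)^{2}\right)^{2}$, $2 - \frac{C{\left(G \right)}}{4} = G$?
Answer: $-978123$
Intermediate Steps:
$C{\left(G \right)} = 8 - 4 G$
$M{\left(h \right)} = 3 + \left(h + \left(3 + h\right)^{2}\right)^{2}$
$R{\left(K \right)} = 1$
$R{\left(28 \right)} - M{\left(C{\left(-5 \right)} \right)} = 1 - \left(3 + \left(\left(8 - -20\right) + \left(3 + \left(8 - -20\right)\right)^{2}\right)^{2}\right) = 1 - \left(3 + \left(\left(8 + 20\right) + \left(3 + \left(8 + 20\right)\right)^{2}\right)^{2}\right) = 1 - \left(3 + \left(28 + \left(3 + 28\right)^{2}\right)^{2}\right) = 1 - \left(3 + \left(28 + 31^{2}\right)^{2}\right) = 1 - \left(3 + \left(28 + 961\right)^{2}\right) = 1 - \left(3 + 989^{2}\right) = 1 - \left(3 + 978121\right) = 1 - 978124 = -978123$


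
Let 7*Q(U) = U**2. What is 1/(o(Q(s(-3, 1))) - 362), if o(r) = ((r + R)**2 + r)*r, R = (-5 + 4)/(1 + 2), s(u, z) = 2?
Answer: -3087/1116386 ≈ -0.0027652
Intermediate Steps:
Q(U) = U**2/7
R = -1/3 ≈ -0.33333
o(r) = r*(r + (-1/3 + r)**2) (o(r) = ((r - 1/3)**2 + r)*r = ((-1/3 + r)**2 + r)*r = (r + (-1/3 + r)**2)*r = r*(r + (-1/3 + r)**2))
1/(o(Q(s(-3, 1))) - 362) = 1/(((1/7)*2**2)*(1/9 + ((1/7)*2**2)**2 + ((1/7)*2**2)/3) - 362) = 1/(((1/7)*4)*(1/9 + ((1/7)*4)**2 + ((1/7)*4)/3) - 362) = 1/(4*(1/9 + (4/7)**2 + (1/3)*(4/7))/7 - 362) = 1/(4*(1/9 + 16/49 + 4/21)/7 - 362) = 1/((4/7)*(277/441) - 362) = 1/(1108/3087 - 362) = 1/(-1116386/3087) = -3087/1116386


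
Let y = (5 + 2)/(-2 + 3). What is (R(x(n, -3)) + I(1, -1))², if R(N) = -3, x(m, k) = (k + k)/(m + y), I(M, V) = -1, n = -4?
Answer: 16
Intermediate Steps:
y = 7 (y = 7/1 = 7*1 = 7)
x(m, k) = 2*k/(7 + m) (x(m, k) = (k + k)/(m + 7) = (2*k)/(7 + m) = 2*k/(7 + m))
(R(x(n, -3)) + I(1, -1))² = (-3 - 1)² = (-4)² = 16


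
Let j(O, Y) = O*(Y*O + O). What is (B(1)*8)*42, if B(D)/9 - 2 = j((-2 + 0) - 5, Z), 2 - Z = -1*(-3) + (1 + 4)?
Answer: -734832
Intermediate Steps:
Z = -6 (Z = 2 - (-1*(-3) + (1 + 4)) = 2 - (3 + 5) = 2 - 1*8 = 2 - 8 = -6)
j(O, Y) = O*(O + O*Y) (j(O, Y) = O*(O*Y + O) = O*(O + O*Y))
B(D) = -2187 (B(D) = 18 + 9*(((-2 + 0) - 5)**2*(1 - 6)) = 18 + 9*((-2 - 5)**2*(-5)) = 18 + 9*((-7)**2*(-5)) = 18 + 9*(49*(-5)) = 18 + 9*(-245) = 18 - 2205 = -2187)
(B(1)*8)*42 = -2187*8*42 = -17496*42 = -734832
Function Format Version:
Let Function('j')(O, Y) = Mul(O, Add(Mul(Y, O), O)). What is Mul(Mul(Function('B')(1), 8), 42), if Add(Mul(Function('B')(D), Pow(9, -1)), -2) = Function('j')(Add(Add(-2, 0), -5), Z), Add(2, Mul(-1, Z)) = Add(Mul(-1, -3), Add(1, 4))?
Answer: -734832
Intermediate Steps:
Z = -6 (Z = Add(2, Mul(-1, Add(Mul(-1, -3), Add(1, 4)))) = Add(2, Mul(-1, Add(3, 5))) = Add(2, Mul(-1, 8)) = Add(2, -8) = -6)
Function('j')(O, Y) = Mul(O, Add(O, Mul(O, Y))) (Function('j')(O, Y) = Mul(O, Add(Mul(O, Y), O)) = Mul(O, Add(O, Mul(O, Y))))
Function('B')(D) = -2187 (Function('B')(D) = Add(18, Mul(9, Mul(Pow(Add(Add(-2, 0), -5), 2), Add(1, -6)))) = Add(18, Mul(9, Mul(Pow(Add(-2, -5), 2), -5))) = Add(18, Mul(9, Mul(Pow(-7, 2), -5))) = Add(18, Mul(9, Mul(49, -5))) = Add(18, Mul(9, -245)) = Add(18, -2205) = -2187)
Mul(Mul(Function('B')(1), 8), 42) = Mul(Mul(-2187, 8), 42) = Mul(-17496, 42) = -734832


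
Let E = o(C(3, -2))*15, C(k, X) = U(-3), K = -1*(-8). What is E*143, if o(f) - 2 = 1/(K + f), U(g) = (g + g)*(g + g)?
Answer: 17355/4 ≈ 4338.8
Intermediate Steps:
K = 8
U(g) = 4*g² (U(g) = (2*g)*(2*g) = 4*g²)
C(k, X) = 36 (C(k, X) = 4*(-3)² = 4*9 = 36)
o(f) = 2 + 1/(8 + f)
E = 1335/44 (E = ((17 + 2*36)/(8 + 36))*15 = ((17 + 72)/44)*15 = ((1/44)*89)*15 = (89/44)*15 = 1335/44 ≈ 30.341)
E*143 = (1335/44)*143 = 17355/4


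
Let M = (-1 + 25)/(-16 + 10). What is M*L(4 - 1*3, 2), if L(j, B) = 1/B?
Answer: -2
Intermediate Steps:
M = -4 (M = 24/(-6) = 24*(-⅙) = -4)
M*L(4 - 1*3, 2) = -4/2 = -4*½ = -2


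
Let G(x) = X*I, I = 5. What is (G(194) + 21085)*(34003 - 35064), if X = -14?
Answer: -22296915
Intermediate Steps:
G(x) = -70 (G(x) = -14*5 = -70)
(G(194) + 21085)*(34003 - 35064) = (-70 + 21085)*(34003 - 35064) = 21015*(-1061) = -22296915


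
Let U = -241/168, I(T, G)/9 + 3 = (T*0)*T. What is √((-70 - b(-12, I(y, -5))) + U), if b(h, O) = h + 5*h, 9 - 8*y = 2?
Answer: √3990/84 ≈ 0.75198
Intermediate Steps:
y = 7/8 (y = 9/8 - ⅛*2 = 9/8 - ¼ = 7/8 ≈ 0.87500)
I(T, G) = -27 (I(T, G) = -27 + 9*((T*0)*T) = -27 + 9*(0*T) = -27 + 9*0 = -27 + 0 = -27)
b(h, O) = 6*h
U = -241/168 (U = -241*1/168 = -241/168 ≈ -1.4345)
√((-70 - b(-12, I(y, -5))) + U) = √((-70 - 6*(-12)) - 241/168) = √((-70 - 1*(-72)) - 241/168) = √((-70 + 72) - 241/168) = √(2 - 241/168) = √(95/168) = √3990/84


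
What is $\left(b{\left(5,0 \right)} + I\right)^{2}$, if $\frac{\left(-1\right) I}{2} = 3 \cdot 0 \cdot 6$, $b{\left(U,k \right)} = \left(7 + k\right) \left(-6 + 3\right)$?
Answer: $441$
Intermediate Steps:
$b{\left(U,k \right)} = -21 - 3 k$ ($b{\left(U,k \right)} = \left(7 + k\right) \left(-3\right) = -21 - 3 k$)
$I = 0$ ($I = - 2 \cdot 3 \cdot 0 \cdot 6 = - 2 \cdot 0 \cdot 6 = \left(-2\right) 0 = 0$)
$\left(b{\left(5,0 \right)} + I\right)^{2} = \left(\left(-21 - 0\right) + 0\right)^{2} = \left(\left(-21 + 0\right) + 0\right)^{2} = \left(-21 + 0\right)^{2} = \left(-21\right)^{2} = 441$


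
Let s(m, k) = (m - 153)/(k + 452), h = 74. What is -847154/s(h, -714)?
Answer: -221954348/79 ≈ -2.8095e+6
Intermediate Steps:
s(m, k) = (-153 + m)/(452 + k)
-847154/s(h, -714) = -847154*(452 - 714)/(-153 + 74) = -847154/(-79/(-262)) = -847154/((-1/262*(-79))) = -847154/79/262 = -847154*262/79 = -221954348/79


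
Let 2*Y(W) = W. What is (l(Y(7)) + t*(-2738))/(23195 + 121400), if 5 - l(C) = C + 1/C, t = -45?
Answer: 1724957/2024330 ≈ 0.85211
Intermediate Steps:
Y(W) = W/2
l(C) = 5 - C - 1/C (l(C) = 5 - (C + 1/C) = 5 + (-C - 1/C) = 5 - C - 1/C)
(l(Y(7)) + t*(-2738))/(23195 + 121400) = ((5 - 7/2 - 1/((½)*7)) - 45*(-2738))/(23195 + 121400) = ((5 - 1*7/2 - 1/7/2) + 123210)/144595 = ((5 - 7/2 - 1*2/7) + 123210)*(1/144595) = ((5 - 7/2 - 2/7) + 123210)*(1/144595) = (17/14 + 123210)*(1/144595) = (1724957/14)*(1/144595) = 1724957/2024330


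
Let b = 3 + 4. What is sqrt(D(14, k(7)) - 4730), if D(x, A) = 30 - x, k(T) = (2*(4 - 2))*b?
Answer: I*sqrt(4714) ≈ 68.659*I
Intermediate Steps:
b = 7
k(T) = 28 (k(T) = (2*(4 - 2))*7 = (2*2)*7 = 4*7 = 28)
sqrt(D(14, k(7)) - 4730) = sqrt((30 - 1*14) - 4730) = sqrt((30 - 14) - 4730) = sqrt(16 - 4730) = sqrt(-4714) = I*sqrt(4714)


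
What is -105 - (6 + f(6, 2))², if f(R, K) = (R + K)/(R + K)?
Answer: -154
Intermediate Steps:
f(R, K) = 1 (f(R, K) = (K + R)/(K + R) = 1)
-105 - (6 + f(6, 2))² = -105 - (6 + 1)² = -105 - 1*7² = -105 - 1*49 = -105 - 49 = -154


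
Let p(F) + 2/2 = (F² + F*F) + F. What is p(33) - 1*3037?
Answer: -827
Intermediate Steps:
p(F) = -1 + F + 2*F² (p(F) = -1 + ((F² + F*F) + F) = -1 + ((F² + F²) + F) = -1 + (2*F² + F) = -1 + (F + 2*F²) = -1 + F + 2*F²)
p(33) - 1*3037 = (-1 + 33 + 2*33²) - 1*3037 = (-1 + 33 + 2*1089) - 3037 = (-1 + 33 + 2178) - 3037 = 2210 - 3037 = -827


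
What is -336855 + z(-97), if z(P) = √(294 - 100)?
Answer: -336855 + √194 ≈ -3.3684e+5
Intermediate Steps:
z(P) = √194
-336855 + z(-97) = -336855 + √194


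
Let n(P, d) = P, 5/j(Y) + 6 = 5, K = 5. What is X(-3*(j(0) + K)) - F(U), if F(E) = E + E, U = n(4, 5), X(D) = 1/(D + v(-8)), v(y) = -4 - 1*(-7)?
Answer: -23/3 ≈ -7.6667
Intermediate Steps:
j(Y) = -5 (j(Y) = 5/(-6 + 5) = 5/(-1) = 5*(-1) = -5)
v(y) = 3 (v(y) = -4 + 7 = 3)
X(D) = 1/(3 + D) (X(D) = 1/(D + 3) = 1/(3 + D))
U = 4
F(E) = 2*E
X(-3*(j(0) + K)) - F(U) = 1/(3 - 3*(-5 + 5)) - 2*4 = 1/(3 - 3*0) - 1*8 = 1/(3 + 0) - 8 = 1/3 - 8 = -23/3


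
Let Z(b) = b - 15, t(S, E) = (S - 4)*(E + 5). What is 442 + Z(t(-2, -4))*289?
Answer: -5627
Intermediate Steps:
t(S, E) = (-4 + S)*(5 + E)
Z(b) = -15 + b
442 + Z(t(-2, -4))*289 = 442 + (-15 + (-20 - 4*(-4) + 5*(-2) - 4*(-2)))*289 = 442 + (-15 + (-20 + 16 - 10 + 8))*289 = 442 + (-15 - 6)*289 = 442 - 21*289 = 442 - 6069 = -5627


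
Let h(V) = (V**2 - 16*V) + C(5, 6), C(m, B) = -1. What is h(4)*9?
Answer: -441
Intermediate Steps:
h(V) = -1 + V**2 - 16*V (h(V) = (V**2 - 16*V) - 1 = -1 + V**2 - 16*V)
h(4)*9 = (-1 + 4**2 - 16*4)*9 = (-1 + 16 - 64)*9 = -49*9 = -441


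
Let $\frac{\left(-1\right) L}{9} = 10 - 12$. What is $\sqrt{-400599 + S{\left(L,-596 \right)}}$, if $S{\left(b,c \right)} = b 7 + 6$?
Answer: $i \sqrt{400467} \approx 632.82 i$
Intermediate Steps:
$L = 18$ ($L = - 9 \left(10 - 12\right) = \left(-9\right) \left(-2\right) = 18$)
$S{\left(b,c \right)} = 6 + 7 b$ ($S{\left(b,c \right)} = 7 b + 6 = 6 + 7 b$)
$\sqrt{-400599 + S{\left(L,-596 \right)}} = \sqrt{-400599 + \left(6 + 7 \cdot 18\right)} = \sqrt{-400599 + \left(6 + 126\right)} = \sqrt{-400599 + 132} = \sqrt{-400467} = i \sqrt{400467}$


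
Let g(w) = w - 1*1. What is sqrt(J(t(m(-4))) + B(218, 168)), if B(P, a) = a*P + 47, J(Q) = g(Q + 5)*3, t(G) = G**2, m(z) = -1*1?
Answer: sqrt(36686) ≈ 191.54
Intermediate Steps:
m(z) = -1
g(w) = -1 + w (g(w) = w - 1 = -1 + w)
J(Q) = 12 + 3*Q (J(Q) = (-1 + (Q + 5))*3 = (-1 + (5 + Q))*3 = (4 + Q)*3 = 12 + 3*Q)
B(P, a) = 47 + P*a (B(P, a) = P*a + 47 = 47 + P*a)
sqrt(J(t(m(-4))) + B(218, 168)) = sqrt((12 + 3*(-1)**2) + (47 + 218*168)) = sqrt((12 + 3*1) + (47 + 36624)) = sqrt((12 + 3) + 36671) = sqrt(15 + 36671) = sqrt(36686)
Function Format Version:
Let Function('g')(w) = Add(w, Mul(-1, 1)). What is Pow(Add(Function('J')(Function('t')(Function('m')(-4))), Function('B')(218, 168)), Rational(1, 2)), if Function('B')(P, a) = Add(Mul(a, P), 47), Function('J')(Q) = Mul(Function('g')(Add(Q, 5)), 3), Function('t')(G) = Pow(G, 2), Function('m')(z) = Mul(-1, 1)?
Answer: Pow(36686, Rational(1, 2)) ≈ 191.54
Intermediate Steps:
Function('m')(z) = -1
Function('g')(w) = Add(-1, w) (Function('g')(w) = Add(w, -1) = Add(-1, w))
Function('J')(Q) = Add(12, Mul(3, Q)) (Function('J')(Q) = Mul(Add(-1, Add(Q, 5)), 3) = Mul(Add(-1, Add(5, Q)), 3) = Mul(Add(4, Q), 3) = Add(12, Mul(3, Q)))
Function('B')(P, a) = Add(47, Mul(P, a)) (Function('B')(P, a) = Add(Mul(P, a), 47) = Add(47, Mul(P, a)))
Pow(Add(Function('J')(Function('t')(Function('m')(-4))), Function('B')(218, 168)), Rational(1, 2)) = Pow(Add(Add(12, Mul(3, Pow(-1, 2))), Add(47, Mul(218, 168))), Rational(1, 2)) = Pow(Add(Add(12, Mul(3, 1)), Add(47, 36624)), Rational(1, 2)) = Pow(Add(Add(12, 3), 36671), Rational(1, 2)) = Pow(Add(15, 36671), Rational(1, 2)) = Pow(36686, Rational(1, 2))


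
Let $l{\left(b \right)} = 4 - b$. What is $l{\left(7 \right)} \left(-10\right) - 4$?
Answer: $26$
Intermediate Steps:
$l{\left(7 \right)} \left(-10\right) - 4 = \left(4 - 7\right) \left(-10\right) - 4 = \left(-3\right) \left(-10\right) - 4 = 30 - 4 = 26$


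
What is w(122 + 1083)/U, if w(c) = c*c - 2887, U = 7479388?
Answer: 724569/3739694 ≈ 0.19375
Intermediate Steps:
w(c) = -2887 + c**2 (w(c) = c**2 - 2887 = -2887 + c**2)
w(122 + 1083)/U = (-2887 + (122 + 1083)**2)/7479388 = (-2887 + 1205**2)*(1/7479388) = (-2887 + 1452025)*(1/7479388) = 1449138*(1/7479388) = 724569/3739694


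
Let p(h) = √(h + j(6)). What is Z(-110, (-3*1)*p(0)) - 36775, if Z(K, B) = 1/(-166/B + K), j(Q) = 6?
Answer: -5753854760/156461 - 249*√6/312922 ≈ -36775.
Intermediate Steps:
p(h) = √(6 + h) (p(h) = √(h + 6) = √(6 + h))
Z(K, B) = 1/(K - 166/B)
Z(-110, (-3*1)*p(0)) - 36775 = ((-3*1)*√(6 + 0))/(-166 + ((-3*1)*√(6 + 0))*(-110)) - 36775 = (-3*√6)/(-166 - 3*√6*(-110)) - 36775 = (-3*√6)/(-166 + 330*√6) - 36775 = -3*√6/(-166 + 330*√6) - 36775 = -36775 - 3*√6/(-166 + 330*√6)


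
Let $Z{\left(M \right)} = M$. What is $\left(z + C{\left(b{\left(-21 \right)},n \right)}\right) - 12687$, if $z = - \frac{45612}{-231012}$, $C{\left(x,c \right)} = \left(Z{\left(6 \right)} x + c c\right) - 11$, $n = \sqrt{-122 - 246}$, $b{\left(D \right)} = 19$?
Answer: $- \frac{83111717}{6417} \approx -12952.0$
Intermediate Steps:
$n = 4 i \sqrt{23}$ ($n = \sqrt{-368} = 4 i \sqrt{23} \approx 19.183 i$)
$C{\left(x,c \right)} = -11 + c^{2} + 6 x$ ($C{\left(x,c \right)} = \left(6 x + c c\right) - 11 = \left(6 x + c^{2}\right) - 11 = \left(c^{2} + 6 x\right) - 11 = -11 + c^{2} + 6 x$)
$z = \frac{1267}{6417}$ ($z = \left(-45612\right) \left(- \frac{1}{231012}\right) = \frac{1267}{6417} \approx 0.19744$)
$\left(z + C{\left(b{\left(-21 \right)},n \right)}\right) - 12687 = \left(\frac{1267}{6417} + \left(-11 + \left(4 i \sqrt{23}\right)^{2} + 6 \cdot 19\right)\right) - 12687 = \left(\frac{1267}{6417} - 265\right) - 12687 = - \frac{1699238}{6417} - 12687 = - \frac{83111717}{6417}$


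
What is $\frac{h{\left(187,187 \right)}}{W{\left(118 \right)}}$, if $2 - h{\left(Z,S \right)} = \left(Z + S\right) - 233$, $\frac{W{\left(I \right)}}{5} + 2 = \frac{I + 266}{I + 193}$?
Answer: $\frac{43229}{1190} \approx 36.327$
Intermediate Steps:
$W{\left(I \right)} = -10 + \frac{5 \left(266 + I\right)}{193 + I}$ ($W{\left(I \right)} = -10 + 5 \frac{I + 266}{I + 193} = -10 + 5 \frac{266 + I}{193 + I} = -10 + \frac{5 \left(266 + I\right)}{193 + I}$)
$h{\left(Z,S \right)} = 235 - S - Z$ ($h{\left(Z,S \right)} = 2 - \left(\left(Z + S\right) - 233\right) = 2 - \left(\left(S + Z\right) - 233\right) = 2 - \left(-233 + S + Z\right) = 235 - S - Z$)
$\frac{h{\left(187,187 \right)}}{W{\left(118 \right)}} = \frac{235 - 187 - 187}{5 \frac{1}{193 + 118} \left(-120 - 118\right)} = \frac{235 - 187 - 187}{5 \cdot \frac{1}{311} \left(-120 - 118\right)} = - \frac{139}{5 \cdot \frac{1}{311} \left(-238\right)} = - \frac{139}{- \frac{1190}{311}} = \left(-139\right) \left(- \frac{311}{1190}\right) = \frac{43229}{1190}$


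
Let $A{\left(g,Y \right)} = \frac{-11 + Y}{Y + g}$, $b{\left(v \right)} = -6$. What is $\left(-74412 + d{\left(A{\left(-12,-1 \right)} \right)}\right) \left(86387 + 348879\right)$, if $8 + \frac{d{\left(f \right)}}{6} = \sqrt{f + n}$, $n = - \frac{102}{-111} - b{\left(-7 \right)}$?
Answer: $-32409906360 + \frac{401784 \sqrt{453583}}{37} \approx -3.2403 \cdot 10^{10}$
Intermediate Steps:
$A{\left(g,Y \right)} = \frac{-11 + Y}{Y + g}$
$n = \frac{256}{37}$ ($n = - \frac{102}{-111} - -6 = \left(-102\right) \left(- \frac{1}{111}\right) + 6 = \frac{34}{37} + 6 = \frac{256}{37} \approx 6.9189$)
$d{\left(f \right)} = -48 + 6 \sqrt{\frac{256}{37} + f}$ ($d{\left(f \right)} = -48 + 6 \sqrt{f + \frac{256}{37}} = -48 + 6 \sqrt{\frac{256}{37} + f}$)
$\left(-74412 + d{\left(A{\left(-12,-1 \right)} \right)}\right) \left(86387 + 348879\right) = \left(-74412 - \left(48 - \frac{6 \sqrt{9472 + 1369 \frac{-11 - 1}{-1 - 12}}}{37}\right)\right) \left(86387 + 348879\right) = \left(-74412 - \left(48 - \frac{6 \sqrt{9472 + 1369 \frac{1}{-13} \left(-12\right)}}{37}\right)\right) 435266 = \left(-74412 - \left(48 - \frac{6 \sqrt{9472 + 1369 \left(\left(- \frac{1}{13}\right) \left(-12\right)\right)}}{37}\right)\right) 435266 = \left(-74412 - \left(48 - \frac{6 \sqrt{9472 + 1369 \cdot \frac{12}{13}}}{37}\right)\right) 435266 = \left(-74412 - \left(48 - \frac{6 \sqrt{9472 + \frac{16428}{13}}}{37}\right)\right) 435266 = \left(-74412 - \left(48 - \frac{6 \sqrt{\frac{139564}{13}}}{37}\right)\right) 435266 = \left(-74412 - \left(48 - \frac{6 \frac{2 \sqrt{453583}}{13}}{37}\right)\right) 435266 = \left(-74412 - \left(48 - \frac{12 \sqrt{453583}}{481}\right)\right) 435266 = \left(-74460 + \frac{12 \sqrt{453583}}{481}\right) 435266 = -32409906360 + \frac{401784 \sqrt{453583}}{37}$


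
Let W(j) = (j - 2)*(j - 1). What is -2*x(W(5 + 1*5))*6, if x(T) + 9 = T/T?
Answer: 96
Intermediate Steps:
W(j) = (-1 + j)*(-2 + j) (W(j) = (-2 + j)*(-1 + j) = (-1 + j)*(-2 + j))
x(T) = -8 (x(T) = -9 + T/T = -9 + 1 = -8)
-2*x(W(5 + 1*5))*6 = -2*(-8)*6 = 16*6 = 96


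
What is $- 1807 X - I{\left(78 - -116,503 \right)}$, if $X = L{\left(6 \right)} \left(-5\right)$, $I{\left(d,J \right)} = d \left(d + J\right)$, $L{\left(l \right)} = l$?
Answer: $-81008$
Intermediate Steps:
$I{\left(d,J \right)} = d \left(J + d\right)$
$X = -30$ ($X = 6 \left(-5\right) = -30$)
$- 1807 X - I{\left(78 - -116,503 \right)} = \left(-1807\right) \left(-30\right) - \left(78 - -116\right) \left(503 + \left(78 - -116\right)\right) = 54210 - \left(78 + 116\right) \left(503 + \left(78 + 116\right)\right) = 54210 - 194 \left(503 + 194\right) = 54210 - 194 \cdot 697 = 54210 - 135218 = -81008$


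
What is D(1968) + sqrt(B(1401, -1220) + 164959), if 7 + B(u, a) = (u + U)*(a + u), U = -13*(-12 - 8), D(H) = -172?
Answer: -172 + sqrt(465593) ≈ 510.34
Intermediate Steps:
U = 260 (U = -13*(-20) = 260)
B(u, a) = -7 + (260 + u)*(a + u) (B(u, a) = -7 + (u + 260)*(a + u) = -7 + (260 + u)*(a + u))
D(1968) + sqrt(B(1401, -1220) + 164959) = -172 + sqrt((-7 + 1401**2 + 260*(-1220) + 260*1401 - 1220*1401) + 164959) = -172 + sqrt((-7 + 1962801 - 317200 + 364260 - 1709220) + 164959) = -172 + sqrt(300634 + 164959) = -172 + sqrt(465593)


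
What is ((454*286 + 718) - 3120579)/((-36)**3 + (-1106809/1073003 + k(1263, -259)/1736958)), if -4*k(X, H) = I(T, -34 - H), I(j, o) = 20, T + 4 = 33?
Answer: 5572677507112722858/86957562461353381 ≈ 64.085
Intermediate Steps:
T = 29 (T = -4 + 33 = 29)
k(X, H) = -5 (k(X, H) = -1/4*20 = -5)
((454*286 + 718) - 3120579)/((-36)**3 + (-1106809/1073003 + k(1263, -259)/1736958)) = ((454*286 + 718) - 3120579)/((-36)**3 + (-1106809/1073003 - 5/1736958)) = ((129844 + 718) - 3120579)/(-46656 + (-1106809*1/1073003 - 5*1/1736958)) = (130562 - 3120579)/(-46656 + (-1106809/1073003 - 5/1736958)) = -2990017/(-46656 - 1922486112037/1863761144874) = -2990017/(-86957562461353381/1863761144874) = -2990017*(-1863761144874/86957562461353381) = 5572677507112722858/86957562461353381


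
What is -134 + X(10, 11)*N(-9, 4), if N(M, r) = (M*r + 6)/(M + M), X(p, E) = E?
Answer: -347/3 ≈ -115.67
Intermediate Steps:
N(M, r) = (6 + M*r)/(2*M) (N(M, r) = (6 + M*r)/((2*M)) = (6 + M*r)*(1/(2*M)) = (6 + M*r)/(2*M))
-134 + X(10, 11)*N(-9, 4) = -134 + 11*((1/2)*4 + 3/(-9)) = -134 + 11*(2 + 3*(-1/9)) = -134 + 11*(2 - 1/3) = -134 + 11*(5/3) = -134 + 55/3 = -347/3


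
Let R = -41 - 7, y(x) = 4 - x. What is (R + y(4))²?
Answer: 2304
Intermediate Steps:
R = -48
(R + y(4))² = (-48 + (4 - 1*4))² = (-48 + (4 - 4))² = (-48 + 0)² = (-48)² = 2304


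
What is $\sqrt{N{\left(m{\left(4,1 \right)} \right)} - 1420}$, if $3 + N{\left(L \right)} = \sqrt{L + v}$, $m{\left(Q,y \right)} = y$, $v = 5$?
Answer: $\sqrt{-1423 + \sqrt{6}} \approx 37.69 i$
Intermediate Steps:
$N{\left(L \right)} = -3 + \sqrt{5 + L}$ ($N{\left(L \right)} = -3 + \sqrt{L + 5} = -3 + \sqrt{5 + L}$)
$\sqrt{N{\left(m{\left(4,1 \right)} \right)} - 1420} = \sqrt{\left(-3 + \sqrt{5 + 1}\right) - 1420} = \sqrt{\left(-3 + \sqrt{6}\right) - 1420} = \sqrt{-1423 + \sqrt{6}}$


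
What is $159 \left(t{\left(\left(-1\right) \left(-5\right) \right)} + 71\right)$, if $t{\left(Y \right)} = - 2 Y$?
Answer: $9699$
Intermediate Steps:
$159 \left(t{\left(\left(-1\right) \left(-5\right) \right)} + 71\right) = 159 \left(- 2 \left(\left(-1\right) \left(-5\right)\right) + 71\right) = 159 \left(\left(-2\right) 5 + 71\right) = 159 \left(-10 + 71\right) = 159 \cdot 61 = 9699$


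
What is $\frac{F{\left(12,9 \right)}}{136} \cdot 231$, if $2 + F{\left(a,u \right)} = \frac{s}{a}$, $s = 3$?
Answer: $- \frac{1617}{544} \approx -2.9724$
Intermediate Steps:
$F{\left(a,u \right)} = -2 + \frac{3}{a}$
$\frac{F{\left(12,9 \right)}}{136} \cdot 231 = \frac{-2 + \frac{3}{12}}{136} \cdot 231 = \left(-2 + 3 \cdot \frac{1}{12}\right) \frac{1}{136} \cdot 231 = \left(-2 + \frac{1}{4}\right) \frac{1}{136} \cdot 231 = \left(- \frac{7}{4}\right) \frac{1}{136} \cdot 231 = \left(- \frac{7}{544}\right) 231 = - \frac{1617}{544}$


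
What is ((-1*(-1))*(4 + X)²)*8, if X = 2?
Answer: 288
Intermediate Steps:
((-1*(-1))*(4 + X)²)*8 = ((-1*(-1))*(4 + 2)²)*8 = (1*6²)*8 = (1*36)*8 = 36*8 = 288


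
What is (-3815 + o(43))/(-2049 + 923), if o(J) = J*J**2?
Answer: -37846/563 ≈ -67.222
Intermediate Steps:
o(J) = J**3
(-3815 + o(43))/(-2049 + 923) = (-3815 + 43**3)/(-2049 + 923) = (-3815 + 79507)/(-1126) = 75692*(-1/1126) = -37846/563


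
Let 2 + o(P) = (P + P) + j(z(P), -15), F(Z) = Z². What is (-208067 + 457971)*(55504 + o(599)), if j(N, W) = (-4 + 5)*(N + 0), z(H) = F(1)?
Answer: 14169806704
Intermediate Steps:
z(H) = 1 (z(H) = 1² = 1)
j(N, W) = N (j(N, W) = 1*N = N)
o(P) = -1 + 2*P (o(P) = -2 + ((P + P) + 1) = -2 + (2*P + 1) = -2 + (1 + 2*P) = -1 + 2*P)
(-208067 + 457971)*(55504 + o(599)) = (-208067 + 457971)*(55504 + (-1 + 2*599)) = 249904*(55504 + (-1 + 1198)) = 249904*(55504 + 1197) = 249904*56701 = 14169806704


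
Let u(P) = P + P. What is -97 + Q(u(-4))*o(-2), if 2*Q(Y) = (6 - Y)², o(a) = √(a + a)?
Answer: -97 + 196*I ≈ -97.0 + 196.0*I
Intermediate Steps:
u(P) = 2*P
o(a) = √2*√a (o(a) = √(2*a) = √2*√a)
Q(Y) = (6 - Y)²/2
-97 + Q(u(-4))*o(-2) = -97 + ((-6 + 2*(-4))²/2)*(√2*√(-2)) = -97 + ((-6 - 8)²/2)*(√2*(I*√2)) = -97 + ((½)*(-14)²)*(2*I) = -97 + ((½)*196)*(2*I) = -97 + 98*(2*I) = -97 + 196*I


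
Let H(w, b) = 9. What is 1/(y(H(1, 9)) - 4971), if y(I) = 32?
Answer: -1/4939 ≈ -0.00020247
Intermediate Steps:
1/(y(H(1, 9)) - 4971) = 1/(32 - 4971) = 1/(-4939) = -1/4939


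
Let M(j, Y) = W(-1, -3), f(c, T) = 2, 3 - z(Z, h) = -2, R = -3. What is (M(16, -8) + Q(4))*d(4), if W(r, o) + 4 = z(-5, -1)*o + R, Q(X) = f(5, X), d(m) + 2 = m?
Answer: -40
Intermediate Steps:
z(Z, h) = 5 (z(Z, h) = 3 - 1*(-2) = 3 + 2 = 5)
d(m) = -2 + m
Q(X) = 2
W(r, o) = -7 + 5*o (W(r, o) = -4 + (5*o - 3) = -4 + (-3 + 5*o) = -7 + 5*o)
M(j, Y) = -22 (M(j, Y) = -7 + 5*(-3) = -7 - 15 = -22)
(M(16, -8) + Q(4))*d(4) = (-22 + 2)*(-2 + 4) = -20*2 = -40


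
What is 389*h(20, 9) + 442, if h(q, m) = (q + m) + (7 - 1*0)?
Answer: 14446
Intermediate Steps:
h(q, m) = 7 + m + q (h(q, m) = (m + q) + (7 + 0) = (m + q) + 7 = 7 + m + q)
389*h(20, 9) + 442 = 389*(7 + 9 + 20) + 442 = 389*36 + 442 = 14004 + 442 = 14446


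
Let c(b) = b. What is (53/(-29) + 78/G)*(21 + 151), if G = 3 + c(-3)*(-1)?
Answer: 55728/29 ≈ 1921.7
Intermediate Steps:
G = 6 (G = 3 - 3*(-1) = 3 + 3 = 6)
(53/(-29) + 78/G)*(21 + 151) = (53/(-29) + 78/6)*(21 + 151) = (53*(-1/29) + 78*(1/6))*172 = (-53/29 + 13)*172 = (324/29)*172 = 55728/29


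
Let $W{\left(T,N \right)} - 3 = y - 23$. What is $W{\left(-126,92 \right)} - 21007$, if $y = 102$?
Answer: $-20925$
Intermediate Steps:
$W{\left(T,N \right)} = 82$ ($W{\left(T,N \right)} = 3 + \left(102 - 23\right) = 3 + 79 = 82$)
$W{\left(-126,92 \right)} - 21007 = 82 - 21007 = -20925$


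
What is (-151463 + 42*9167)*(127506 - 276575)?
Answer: -34815214019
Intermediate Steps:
(-151463 + 42*9167)*(127506 - 276575) = (-151463 + 385014)*(-149069) = 233551*(-149069) = -34815214019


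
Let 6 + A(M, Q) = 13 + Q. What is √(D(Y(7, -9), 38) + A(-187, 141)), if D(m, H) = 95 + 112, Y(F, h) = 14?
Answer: √355 ≈ 18.841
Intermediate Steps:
A(M, Q) = 7 + Q (A(M, Q) = -6 + (13 + Q) = 7 + Q)
D(m, H) = 207
√(D(Y(7, -9), 38) + A(-187, 141)) = √(207 + (7 + 141)) = √(207 + 148) = √355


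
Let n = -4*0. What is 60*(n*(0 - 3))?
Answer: 0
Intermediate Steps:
n = 0
60*(n*(0 - 3)) = 60*(0*(0 - 3)) = 60*(0*(-3)) = 60*0 = 0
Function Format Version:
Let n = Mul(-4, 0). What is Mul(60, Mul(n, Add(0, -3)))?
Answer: 0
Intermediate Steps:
n = 0
Mul(60, Mul(n, Add(0, -3))) = Mul(60, Mul(0, Add(0, -3))) = Mul(60, Mul(0, -3)) = Mul(60, 0) = 0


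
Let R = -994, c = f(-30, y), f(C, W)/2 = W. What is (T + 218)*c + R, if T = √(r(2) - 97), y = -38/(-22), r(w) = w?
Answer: -2650/11 + 38*I*√95/11 ≈ -240.91 + 33.671*I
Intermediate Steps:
y = 19/11 (y = -38*(-1/22) = 19/11 ≈ 1.7273)
T = I*√95 (T = √(2 - 97) = √(-95) = I*√95 ≈ 9.7468*I)
f(C, W) = 2*W
c = 38/11 (c = 2*(19/11) = 38/11 ≈ 3.4545)
(T + 218)*c + R = (I*√95 + 218)*(38/11) - 994 = (218 + I*√95)*(38/11) - 994 = (8284/11 + 38*I*√95/11) - 994 = -2650/11 + 38*I*√95/11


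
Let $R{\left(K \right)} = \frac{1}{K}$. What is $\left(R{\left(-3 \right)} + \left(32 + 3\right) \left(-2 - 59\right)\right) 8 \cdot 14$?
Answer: $- \frac{717472}{3} \approx -2.3916 \cdot 10^{5}$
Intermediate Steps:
$\left(R{\left(-3 \right)} + \left(32 + 3\right) \left(-2 - 59\right)\right) 8 \cdot 14 = \left(\frac{1}{-3} + \left(32 + 3\right) \left(-2 - 59\right)\right) 8 \cdot 14 = \left(- \frac{1}{3} + 35 \left(-61\right)\right) 112 = \left(- \frac{1}{3} - 2135\right) 112 = \left(- \frac{6406}{3}\right) 112 = - \frac{717472}{3}$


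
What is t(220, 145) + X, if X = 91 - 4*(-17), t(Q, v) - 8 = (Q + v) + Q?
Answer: 752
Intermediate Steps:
t(Q, v) = 8 + v + 2*Q (t(Q, v) = 8 + ((Q + v) + Q) = 8 + (v + 2*Q) = 8 + v + 2*Q)
X = 159 (X = 91 + 68 = 159)
t(220, 145) + X = (8 + 145 + 2*220) + 159 = (8 + 145 + 440) + 159 = 593 + 159 = 752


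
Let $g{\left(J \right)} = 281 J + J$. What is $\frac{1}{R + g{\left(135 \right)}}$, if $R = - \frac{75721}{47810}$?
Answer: $\frac{47810}{1820050979} \approx 2.6269 \cdot 10^{-5}$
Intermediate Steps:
$g{\left(J \right)} = 282 J$
$R = - \frac{75721}{47810}$ ($R = \left(-75721\right) \frac{1}{47810} = - \frac{75721}{47810} \approx -1.5838$)
$\frac{1}{R + g{\left(135 \right)}} = \frac{1}{- \frac{75721}{47810} + 282 \cdot 135} = \frac{1}{- \frac{75721}{47810} + 38070} = \frac{1}{\frac{1820050979}{47810}} = \frac{47810}{1820050979}$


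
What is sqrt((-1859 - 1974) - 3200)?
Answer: I*sqrt(7033) ≈ 83.863*I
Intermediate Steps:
sqrt((-1859 - 1974) - 3200) = sqrt(-3833 - 3200) = sqrt(-7033) = I*sqrt(7033)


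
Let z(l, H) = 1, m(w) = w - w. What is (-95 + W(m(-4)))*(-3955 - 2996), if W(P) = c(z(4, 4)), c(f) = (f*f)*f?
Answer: 653394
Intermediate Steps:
m(w) = 0
c(f) = f**3 (c(f) = f**2*f = f**3)
W(P) = 1 (W(P) = 1**3 = 1)
(-95 + W(m(-4)))*(-3955 - 2996) = (-95 + 1)*(-3955 - 2996) = -94*(-6951) = 653394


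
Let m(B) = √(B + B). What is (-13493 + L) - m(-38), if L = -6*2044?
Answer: -25757 - 2*I*√19 ≈ -25757.0 - 8.7178*I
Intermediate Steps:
L = -12264
m(B) = √2*√B (m(B) = √(2*B) = √2*√B)
(-13493 + L) - m(-38) = (-13493 - 12264) - √2*√(-38) = -25757 - √2*I*√38 = -25757 - 2*I*√19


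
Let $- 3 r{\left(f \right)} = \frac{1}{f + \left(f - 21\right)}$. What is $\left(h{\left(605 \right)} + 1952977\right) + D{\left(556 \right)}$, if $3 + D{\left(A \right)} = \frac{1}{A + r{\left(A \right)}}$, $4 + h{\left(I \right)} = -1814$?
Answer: $\frac{3550688327045}{1819787} \approx 1.9512 \cdot 10^{6}$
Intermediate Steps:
$h{\left(I \right)} = -1818$ ($h{\left(I \right)} = -4 - 1814 = -1818$)
$r{\left(f \right)} = - \frac{1}{3 \left(-21 + 2 f\right)}$ ($r{\left(f \right)} = - \frac{1}{3 \left(f + \left(f - 21\right)\right)} = - \frac{1}{3 \left(f + \left(-21 + f\right)\right)} = - \frac{1}{3 \left(-21 + 2 f\right)}$)
$D{\left(A \right)} = -3 + \frac{1}{A - \frac{1}{-63 + 6 A}}$
$\left(h{\left(605 \right)} + 1952977\right) + D{\left(556 \right)} = \left(-1818 + 1952977\right) + \frac{3 \left(-20 - 6 \cdot 556^{2} + 65 \cdot 556\right)}{-1 - 35028 + 6 \cdot 556^{2}} = 1951159 + \frac{3 \left(-20 - 1854816 + 36140\right)}{-1 - 35028 + 6 \cdot 309136} = 1951159 + \frac{3 \left(-20 - 1854816 + 36140\right)}{-1 - 35028 + 1854816} = 1951159 + 3 \cdot \frac{1}{1819787} \left(-1818696\right) = 1951159 - \frac{5456088}{1819787} = \frac{3550688327045}{1819787}$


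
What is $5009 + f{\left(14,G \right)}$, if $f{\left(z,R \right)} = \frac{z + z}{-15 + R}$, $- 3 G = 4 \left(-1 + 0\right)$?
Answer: $\frac{205285}{41} \approx 5007.0$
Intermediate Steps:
$G = \frac{4}{3}$ ($G = - \frac{4 \left(-1 + 0\right)}{3} = - \frac{4 \left(-1\right)}{3} = \left(- \frac{1}{3}\right) \left(-4\right) = \frac{4}{3} \approx 1.3333$)
$f{\left(z,R \right)} = \frac{2 z}{-15 + R}$
$5009 + f{\left(14,G \right)} = 5009 + 2 \cdot 14 \frac{1}{-15 + \frac{4}{3}} = 5009 + 2 \cdot 14 \frac{1}{- \frac{41}{3}} = 5009 + 2 \cdot 14 \left(- \frac{3}{41}\right) = 5009 - \frac{84}{41} = \frac{205285}{41}$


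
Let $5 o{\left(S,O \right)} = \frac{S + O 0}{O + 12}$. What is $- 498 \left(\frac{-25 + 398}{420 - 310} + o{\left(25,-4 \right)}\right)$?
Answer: $- \frac{439983}{220} \approx -1999.9$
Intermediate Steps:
$o{\left(S,O \right)} = \frac{S}{5 \left(12 + O\right)}$ ($o{\left(S,O \right)} = \frac{\left(S + O 0\right) \frac{1}{O + 12}}{5} = \frac{\left(S + 0\right) \frac{1}{12 + O}}{5} = \frac{S \frac{1}{12 + O}}{5} = \frac{S}{5 \left(12 + O\right)}$)
$- 498 \left(\frac{-25 + 398}{420 - 310} + o{\left(25,-4 \right)}\right) = - 498 \left(\frac{-25 + 398}{420 - 310} + \frac{1}{5} \cdot 25 \frac{1}{12 - 4}\right) = - 498 \left(\frac{373}{110} + \frac{1}{5} \cdot 25 \cdot \frac{1}{8}\right) = - 498 \left(373 \cdot \frac{1}{110} + \frac{1}{5} \cdot 25 \cdot \frac{1}{8}\right) = - 498 \left(\frac{373}{110} + \frac{5}{8}\right) = \left(-498\right) \frac{1767}{440} = - \frac{439983}{220}$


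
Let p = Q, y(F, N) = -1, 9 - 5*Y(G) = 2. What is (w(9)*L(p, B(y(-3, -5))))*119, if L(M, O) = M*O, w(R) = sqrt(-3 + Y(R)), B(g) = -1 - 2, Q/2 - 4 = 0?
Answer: -5712*I*sqrt(10)/5 ≈ -3612.6*I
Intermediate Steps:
Y(G) = 7/5 (Y(G) = 9/5 - 1/5*2 = 9/5 - 2/5 = 7/5)
Q = 8 (Q = 8 + 2*0 = 8 + 0 = 8)
B(g) = -3
w(R) = 2*I*sqrt(10)/5 (w(R) = sqrt(-3 + 7/5) = sqrt(-8/5) = 2*I*sqrt(10)/5)
p = 8
(w(9)*L(p, B(y(-3, -5))))*119 = ((2*I*sqrt(10)/5)*(8*(-3)))*119 = ((2*I*sqrt(10)/5)*(-24))*119 = -48*I*sqrt(10)/5*119 = -5712*I*sqrt(10)/5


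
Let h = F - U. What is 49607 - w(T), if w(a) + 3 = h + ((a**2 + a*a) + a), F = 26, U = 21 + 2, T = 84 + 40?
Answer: 18731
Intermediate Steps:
T = 124
U = 23
h = 3 (h = 26 - 1*23 = 26 - 23 = 3)
w(a) = a + 2*a**2 (w(a) = -3 + (3 + ((a**2 + a*a) + a)) = -3 + (3 + ((a**2 + a**2) + a)) = -3 + (3 + (2*a**2 + a)) = -3 + (3 + (a + 2*a**2)) = -3 + (3 + a + 2*a**2) = a + 2*a**2)
49607 - w(T) = 49607 - 124*(1 + 2*124) = 49607 - 124*(1 + 248) = 49607 - 124*249 = 49607 - 1*30876 = 49607 - 30876 = 18731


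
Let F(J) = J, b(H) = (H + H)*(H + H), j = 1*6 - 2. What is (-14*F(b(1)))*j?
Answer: -224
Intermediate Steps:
j = 4 (j = 6 - 2 = 4)
b(H) = 4*H**2 (b(H) = (2*H)*(2*H) = 4*H**2)
(-14*F(b(1)))*j = -56*1**2*4 = -56*4 = -224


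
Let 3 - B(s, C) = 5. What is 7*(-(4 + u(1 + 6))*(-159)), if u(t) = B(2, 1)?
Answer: 2226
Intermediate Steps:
B(s, C) = -2 (B(s, C) = 3 - 1*5 = 3 - 5 = -2)
u(t) = -2
7*(-(4 + u(1 + 6))*(-159)) = 7*(-(4 - 2)*(-159)) = 7*(-2*(-159)) = 7*(-1*(-318)) = 7*318 = 2226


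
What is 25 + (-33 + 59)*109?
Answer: 2859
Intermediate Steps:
25 + (-33 + 59)*109 = 25 + 26*109 = 25 + 2834 = 2859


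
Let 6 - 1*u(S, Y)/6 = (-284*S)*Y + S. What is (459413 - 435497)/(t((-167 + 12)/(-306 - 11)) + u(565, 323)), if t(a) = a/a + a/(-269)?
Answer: 509847267/6629296273379 ≈ 7.6908e-5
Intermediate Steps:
u(S, Y) = 36 - 6*S + 1704*S*Y (u(S, Y) = 36 - 6*((-284*S)*Y + S) = 36 - 6*(-284*S*Y + S) = 36 - 6*(S - 284*S*Y) = 36 + (-6*S + 1704*S*Y) = 36 - 6*S + 1704*S*Y)
t(a) = 1 - a/269 (t(a) = 1 + a*(-1/269) = 1 - a/269)
(459413 - 435497)/(t((-167 + 12)/(-306 - 11)) + u(565, 323)) = (459413 - 435497)/((1 - (-167 + 12)/(269*(-306 - 11))) + (36 - 6*565 + 1704*565*323)) = 23916/((1 - (-155)/(269*(-317))) + (36 - 3390 + 310971480)) = 23916/((1 - (-155)*(-1)/(269*317)) + 310968126) = 23916/((1 - 1/269*155/317) + 310968126) = 23916/((1 - 155/85273) + 310968126) = 23916/(85118/85273 + 310968126) = 23916/(26517185093516/85273) = 23916*(85273/26517185093516) = 509847267/6629296273379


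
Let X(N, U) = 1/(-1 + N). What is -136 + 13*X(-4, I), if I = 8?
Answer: -693/5 ≈ -138.60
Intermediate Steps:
-136 + 13*X(-4, I) = -136 + 13/(-1 - 4) = -136 + 13/(-5) = -136 + 13*(-1/5) = -136 - 13/5 = -693/5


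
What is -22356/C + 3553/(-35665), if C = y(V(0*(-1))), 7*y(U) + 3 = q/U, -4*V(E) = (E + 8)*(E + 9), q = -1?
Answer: 100462980931/1890245 ≈ 53148.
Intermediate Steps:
V(E) = -(8 + E)*(9 + E)/4 (V(E) = -(E + 8)*(E + 9)/4 = -(8 + E)*(9 + E)/4)
y(U) = -3/7 - 1/(7*U) (y(U) = -3/7 + (-1/U)/7 = -3/7 - 1/(7*U))
C = -53/126 (C = (-1 - 3*(-18 - 0*(-1) - (0*(-1))²/4))/(7*(-18 - 0*(-1) - (0*(-1))²/4)) = (-1 - 3*(-18 - 17/4*0 - ¼*0²))/(7*(-18 - 17/4*0 - ¼*0²)) = (-1 - 3*(-18 + 0 - ¼*0))/(7*(-18 + 0 - ¼*0)) = (-1 - 3*(-18 + 0 + 0))/(7*(-18 + 0 + 0)) = (⅐)*(-1 - 3*(-18))/(-18) = (⅐)*(-1/18)*(-1 + 54) = (⅐)*(-1/18)*53 = -53/126 ≈ -0.42063)
-22356/C + 3553/(-35665) = -22356/(-53/126) + 3553/(-35665) = -22356*(-126/53) + 3553*(-1/35665) = 2816856/53 - 3553/35665 = 100462980931/1890245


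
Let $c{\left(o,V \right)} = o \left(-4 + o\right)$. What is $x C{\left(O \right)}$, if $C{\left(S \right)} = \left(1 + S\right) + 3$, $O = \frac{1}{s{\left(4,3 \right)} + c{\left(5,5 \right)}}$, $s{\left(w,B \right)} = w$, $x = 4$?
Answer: $\frac{148}{9} \approx 16.444$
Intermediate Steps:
$O = \frac{1}{9}$ ($O = \frac{1}{4 + 5 \left(-4 + 5\right)} = \frac{1}{4 + 5 \cdot 1} = \frac{1}{4 + 5} = \frac{1}{9} \approx 0.11111$)
$C{\left(S \right)} = 4 + S$
$x C{\left(O \right)} = 4 \left(4 + \frac{1}{9}\right) = 4 \cdot \frac{37}{9} = \frac{148}{9}$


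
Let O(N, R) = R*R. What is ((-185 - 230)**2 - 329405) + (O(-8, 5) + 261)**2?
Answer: -75384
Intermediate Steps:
O(N, R) = R**2
((-185 - 230)**2 - 329405) + (O(-8, 5) + 261)**2 = ((-185 - 230)**2 - 329405) + (5**2 + 261)**2 = ((-415)**2 - 329405) + (25 + 261)**2 = (172225 - 329405) + 286**2 = -157180 + 81796 = -75384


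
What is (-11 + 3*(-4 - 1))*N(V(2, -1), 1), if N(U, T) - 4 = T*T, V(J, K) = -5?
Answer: -130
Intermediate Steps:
N(U, T) = 4 + T**2 (N(U, T) = 4 + T*T = 4 + T**2)
(-11 + 3*(-4 - 1))*N(V(2, -1), 1) = (-11 + 3*(-4 - 1))*(4 + 1**2) = (-11 + 3*(-5))*(4 + 1) = (-11 - 15)*5 = -26*5 = -130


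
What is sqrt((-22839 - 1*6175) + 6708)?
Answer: I*sqrt(22306) ≈ 149.35*I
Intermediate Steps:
sqrt((-22839 - 1*6175) + 6708) = sqrt((-22839 - 6175) + 6708) = sqrt(-29014 + 6708) = sqrt(-22306) = I*sqrt(22306)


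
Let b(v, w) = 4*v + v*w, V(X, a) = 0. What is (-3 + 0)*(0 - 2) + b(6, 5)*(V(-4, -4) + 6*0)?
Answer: 6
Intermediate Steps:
(-3 + 0)*(0 - 2) + b(6, 5)*(V(-4, -4) + 6*0) = (-3 + 0)*(0 - 2) + (6*(4 + 5))*(0 + 6*0) = -3*(-2) + (6*9)*(0 + 0) = 6 + 54*0 = 6 + 0 = 6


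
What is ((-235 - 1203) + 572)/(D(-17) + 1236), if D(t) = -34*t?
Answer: -433/907 ≈ -0.47740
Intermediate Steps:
((-235 - 1203) + 572)/(D(-17) + 1236) = ((-235 - 1203) + 572)/(-34*(-17) + 1236) = (-1438 + 572)/(578 + 1236) = -866/1814 = -866*1/1814 = -433/907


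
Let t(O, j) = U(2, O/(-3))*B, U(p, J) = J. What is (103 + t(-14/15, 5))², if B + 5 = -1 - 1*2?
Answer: 20457529/2025 ≈ 10102.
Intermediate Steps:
B = -8 (B = -5 + (-1 - 1*2) = -5 + (-1 - 2) = -5 - 3 = -8)
t(O, j) = 8*O/3 (t(O, j) = (O/(-3))*(-8) = (O*(-⅓))*(-8) = -O/3*(-8) = 8*O/3)
(103 + t(-14/15, 5))² = (103 + 8*(-14/15)/3)² = (103 + 8*(-14*1/15)/3)² = (103 + (8/3)*(-14/15))² = (103 - 112/45)² = (4523/45)² = 20457529/2025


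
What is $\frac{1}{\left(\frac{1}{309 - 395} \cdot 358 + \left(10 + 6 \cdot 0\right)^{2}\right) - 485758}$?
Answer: $- \frac{43}{20883473} \approx -2.059 \cdot 10^{-6}$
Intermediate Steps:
$\frac{1}{\left(\frac{1}{309 - 395} \cdot 358 + \left(10 + 6 \cdot 0\right)^{2}\right) - 485758} = \frac{1}{\left(\frac{1}{-86} \cdot 358 + \left(10 + 0\right)^{2}\right) - 485758} = \frac{1}{\left(\left(- \frac{1}{86}\right) 358 + 10^{2}\right) - 485758} = \frac{1}{\left(- \frac{179}{43} + 100\right) - 485758} = \frac{1}{\frac{4121}{43} - 485758} = \frac{1}{- \frac{20883473}{43}} = - \frac{43}{20883473}$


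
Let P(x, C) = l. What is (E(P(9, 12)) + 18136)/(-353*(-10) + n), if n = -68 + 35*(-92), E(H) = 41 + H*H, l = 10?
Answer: 18277/242 ≈ 75.525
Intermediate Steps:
P(x, C) = 10
E(H) = 41 + H²
n = -3288 (n = -68 - 3220 = -3288)
(E(P(9, 12)) + 18136)/(-353*(-10) + n) = ((41 + 10²) + 18136)/(-353*(-10) - 3288) = ((41 + 100) + 18136)/(3530 - 3288) = (141 + 18136)/242 = 18277*(1/242) = 18277/242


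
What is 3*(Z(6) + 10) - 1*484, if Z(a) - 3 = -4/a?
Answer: -447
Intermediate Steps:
Z(a) = 3 - 4/a
3*(Z(6) + 10) - 1*484 = 3*((3 - 4/6) + 10) - 1*484 = 3*((3 - 4*⅙) + 10) - 484 = 3*((3 - ⅔) + 10) - 484 = 3*(7/3 + 10) - 484 = 3*(37/3) - 484 = 37 - 484 = -447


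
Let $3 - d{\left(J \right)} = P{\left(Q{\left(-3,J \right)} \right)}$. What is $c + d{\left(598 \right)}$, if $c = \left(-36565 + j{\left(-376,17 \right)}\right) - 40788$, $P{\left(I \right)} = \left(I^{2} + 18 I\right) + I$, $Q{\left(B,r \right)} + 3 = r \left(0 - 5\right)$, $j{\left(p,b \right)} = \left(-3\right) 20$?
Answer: $-8978592$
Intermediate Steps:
$j{\left(p,b \right)} = -60$
$Q{\left(B,r \right)} = -3 - 5 r$ ($Q{\left(B,r \right)} = -3 + r \left(0 - 5\right) = -3 + r \left(-5\right) = -3 - 5 r$)
$P{\left(I \right)} = I^{2} + 19 I$
$d{\left(J \right)} = 3 - \left(-3 - 5 J\right) \left(16 - 5 J\right)$ ($d{\left(J \right)} = 3 - \left(-3 - 5 J\right) \left(19 - \left(3 + 5 J\right)\right) = 3 - \left(-3 - 5 J\right) \left(16 - 5 J\right)$)
$c = -77413$ ($c = \left(-36565 - 60\right) - 40788 = -36625 - 40788 = -77413$)
$c + d{\left(598 \right)} = -77413 + \left(51 - 25 \cdot 598^{2} + 65 \cdot 598\right) = -77413 + \left(51 - 8940100 + 38870\right) = -77413 - 8901179 = -8978592$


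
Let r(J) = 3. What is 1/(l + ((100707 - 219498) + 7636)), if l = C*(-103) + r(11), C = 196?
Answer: -1/131340 ≈ -7.6138e-6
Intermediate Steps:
l = -20185 (l = 196*(-103) + 3 = -20188 + 3 = -20185)
1/(l + ((100707 - 219498) + 7636)) = 1/(-20185 + ((100707 - 219498) + 7636)) = 1/(-20185 + (-118791 + 7636)) = 1/(-20185 - 111155) = 1/(-131340) = -1/131340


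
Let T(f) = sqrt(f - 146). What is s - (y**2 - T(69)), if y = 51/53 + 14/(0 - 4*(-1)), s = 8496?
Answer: 95237327/11236 + I*sqrt(77) ≈ 8476.1 + 8.775*I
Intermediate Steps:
y = 473/106 (y = 51*(1/53) + 14/(0 + 4) = 51/53 + 14/4 = 51/53 + 14*(1/4) = 51/53 + 7/2 = 473/106 ≈ 4.4623)
T(f) = sqrt(-146 + f)
s - (y**2 - T(69)) = 8496 - ((473/106)**2 - sqrt(-146 + 69)) = 8496 - (223729/11236 - sqrt(-77)) = 8496 - (223729/11236 - I*sqrt(77)) = 8496 + (-223729/11236 + I*sqrt(77)) = 95237327/11236 + I*sqrt(77)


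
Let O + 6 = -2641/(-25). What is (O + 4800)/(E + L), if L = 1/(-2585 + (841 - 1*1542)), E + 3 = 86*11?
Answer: 402505426/77467425 ≈ 5.1958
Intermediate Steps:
E = 943 (E = -3 + 86*11 = -3 + 946 = 943)
O = 2491/25 (O = -6 - 2641/(-25) = -6 - 2641*(-1)/25 = -6 - 139*(-19/25) = -6 + 2641/25 = 2491/25 ≈ 99.640)
L = -1/3286 (L = 1/(-2585 + (841 - 1542)) = 1/(-2585 - 701) = 1/(-3286) = -1/3286 ≈ -0.00030432)
(O + 4800)/(E + L) = (2491/25 + 4800)/(943 - 1/3286) = 122491/(25*(3098697/3286)) = (122491/25)*(3286/3098697) = 402505426/77467425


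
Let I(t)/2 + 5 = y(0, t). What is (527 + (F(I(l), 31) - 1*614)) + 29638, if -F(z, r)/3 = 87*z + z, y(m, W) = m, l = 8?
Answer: 32191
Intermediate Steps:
I(t) = -10 (I(t) = -10 + 2*0 = -10 + 0 = -10)
F(z, r) = -264*z (F(z, r) = -3*(87*z + z) = -264*z)
(527 + (F(I(l), 31) - 1*614)) + 29638 = (527 + (-264*(-10) - 1*614)) + 29638 = (527 + (2640 - 614)) + 29638 = (527 + 2026) + 29638 = 2553 + 29638 = 32191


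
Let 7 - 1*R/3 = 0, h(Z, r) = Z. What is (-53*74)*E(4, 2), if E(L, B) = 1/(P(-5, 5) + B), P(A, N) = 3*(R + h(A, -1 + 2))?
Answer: -1961/25 ≈ -78.440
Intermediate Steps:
R = 21 (R = 21 - 3*0 = 21 + 0 = 21)
P(A, N) = 63 + 3*A (P(A, N) = 3*(21 + A) = 63 + 3*A)
E(L, B) = 1/(48 + B) (E(L, B) = 1/((63 + 3*(-5)) + B) = 1/((63 - 15) + B) = 1/(48 + B))
(-53*74)*E(4, 2) = (-53*74)/(48 + 2) = -3922/50 = -3922*1/50 = -1961/25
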